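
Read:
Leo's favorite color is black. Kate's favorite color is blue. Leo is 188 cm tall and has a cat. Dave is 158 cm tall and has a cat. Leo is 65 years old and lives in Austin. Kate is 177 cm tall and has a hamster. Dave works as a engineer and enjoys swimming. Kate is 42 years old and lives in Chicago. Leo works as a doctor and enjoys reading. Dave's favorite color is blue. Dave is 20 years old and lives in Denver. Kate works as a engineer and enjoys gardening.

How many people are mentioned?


People: Dave, Leo, Kate. Count = 3

3


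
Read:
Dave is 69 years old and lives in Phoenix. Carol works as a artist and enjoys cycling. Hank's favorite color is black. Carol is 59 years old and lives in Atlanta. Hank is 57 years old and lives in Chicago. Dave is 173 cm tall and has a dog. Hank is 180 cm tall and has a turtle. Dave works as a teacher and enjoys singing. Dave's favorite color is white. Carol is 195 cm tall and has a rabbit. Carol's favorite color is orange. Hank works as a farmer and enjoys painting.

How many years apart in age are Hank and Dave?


57 vs 69, diff = 12

12


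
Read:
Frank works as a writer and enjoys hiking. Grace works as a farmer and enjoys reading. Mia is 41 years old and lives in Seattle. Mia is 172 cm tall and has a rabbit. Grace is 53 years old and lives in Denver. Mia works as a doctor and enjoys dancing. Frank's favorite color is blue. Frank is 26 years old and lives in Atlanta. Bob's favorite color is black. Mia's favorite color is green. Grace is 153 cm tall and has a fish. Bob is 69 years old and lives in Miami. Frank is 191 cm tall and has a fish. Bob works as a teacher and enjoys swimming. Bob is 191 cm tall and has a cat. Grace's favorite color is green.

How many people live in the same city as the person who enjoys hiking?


Person with hobby hiking is Frank, city Atlanta. Count = 1

1


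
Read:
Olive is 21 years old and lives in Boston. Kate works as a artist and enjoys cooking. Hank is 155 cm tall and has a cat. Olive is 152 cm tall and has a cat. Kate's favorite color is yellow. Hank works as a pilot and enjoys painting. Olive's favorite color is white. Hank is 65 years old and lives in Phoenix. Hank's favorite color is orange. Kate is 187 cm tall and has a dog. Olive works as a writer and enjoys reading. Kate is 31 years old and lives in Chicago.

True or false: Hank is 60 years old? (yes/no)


Hank is actually 65. no

no


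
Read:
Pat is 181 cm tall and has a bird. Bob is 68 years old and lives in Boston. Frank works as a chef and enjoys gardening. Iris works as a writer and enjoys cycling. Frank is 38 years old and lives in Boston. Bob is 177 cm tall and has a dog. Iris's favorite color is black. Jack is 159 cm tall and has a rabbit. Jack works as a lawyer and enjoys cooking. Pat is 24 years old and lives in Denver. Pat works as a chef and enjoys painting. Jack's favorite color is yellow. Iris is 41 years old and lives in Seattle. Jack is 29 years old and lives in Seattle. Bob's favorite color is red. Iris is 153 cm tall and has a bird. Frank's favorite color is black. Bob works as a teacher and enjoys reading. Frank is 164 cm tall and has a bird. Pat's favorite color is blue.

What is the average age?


Sum=200, n=5, avg=40

40


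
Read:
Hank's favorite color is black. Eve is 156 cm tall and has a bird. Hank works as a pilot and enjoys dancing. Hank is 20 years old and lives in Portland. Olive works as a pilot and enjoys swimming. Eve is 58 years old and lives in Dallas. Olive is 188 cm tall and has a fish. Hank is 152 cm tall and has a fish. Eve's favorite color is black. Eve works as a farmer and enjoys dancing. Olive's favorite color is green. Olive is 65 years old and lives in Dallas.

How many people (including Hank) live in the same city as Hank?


Hank lives in Portland. Count = 1

1


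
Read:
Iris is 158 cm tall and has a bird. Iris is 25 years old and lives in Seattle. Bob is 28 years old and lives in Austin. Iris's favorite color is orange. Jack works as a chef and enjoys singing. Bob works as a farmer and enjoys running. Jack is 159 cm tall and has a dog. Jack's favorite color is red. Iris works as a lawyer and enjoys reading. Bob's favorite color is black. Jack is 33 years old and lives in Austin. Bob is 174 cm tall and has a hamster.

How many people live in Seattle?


Count in Seattle: 1

1


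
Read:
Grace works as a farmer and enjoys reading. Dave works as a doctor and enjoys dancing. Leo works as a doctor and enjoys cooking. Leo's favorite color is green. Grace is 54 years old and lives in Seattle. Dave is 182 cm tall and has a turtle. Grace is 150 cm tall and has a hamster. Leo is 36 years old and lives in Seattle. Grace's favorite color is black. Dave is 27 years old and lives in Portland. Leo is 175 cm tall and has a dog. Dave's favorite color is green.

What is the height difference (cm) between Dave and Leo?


|182 - 175| = 7

7


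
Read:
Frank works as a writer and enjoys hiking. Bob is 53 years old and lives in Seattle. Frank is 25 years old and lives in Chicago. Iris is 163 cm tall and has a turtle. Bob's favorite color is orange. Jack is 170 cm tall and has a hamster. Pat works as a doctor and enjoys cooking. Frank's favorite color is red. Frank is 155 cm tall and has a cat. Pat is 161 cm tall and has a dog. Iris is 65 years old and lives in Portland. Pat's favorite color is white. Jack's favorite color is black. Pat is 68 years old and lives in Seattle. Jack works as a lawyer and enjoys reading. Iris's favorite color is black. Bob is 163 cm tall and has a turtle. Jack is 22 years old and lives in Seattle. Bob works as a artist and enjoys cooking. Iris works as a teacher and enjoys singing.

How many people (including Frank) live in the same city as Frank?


Frank lives in Chicago. Count = 1

1


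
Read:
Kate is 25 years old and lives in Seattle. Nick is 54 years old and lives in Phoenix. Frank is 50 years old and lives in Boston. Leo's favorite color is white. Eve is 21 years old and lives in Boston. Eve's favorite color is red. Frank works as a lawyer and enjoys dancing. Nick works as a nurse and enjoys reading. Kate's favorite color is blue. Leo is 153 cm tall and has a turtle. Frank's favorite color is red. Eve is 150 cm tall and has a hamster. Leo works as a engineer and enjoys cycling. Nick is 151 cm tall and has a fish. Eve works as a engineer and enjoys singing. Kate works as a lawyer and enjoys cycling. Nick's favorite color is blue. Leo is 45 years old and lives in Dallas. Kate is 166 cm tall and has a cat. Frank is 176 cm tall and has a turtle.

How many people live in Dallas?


Count in Dallas: 1

1


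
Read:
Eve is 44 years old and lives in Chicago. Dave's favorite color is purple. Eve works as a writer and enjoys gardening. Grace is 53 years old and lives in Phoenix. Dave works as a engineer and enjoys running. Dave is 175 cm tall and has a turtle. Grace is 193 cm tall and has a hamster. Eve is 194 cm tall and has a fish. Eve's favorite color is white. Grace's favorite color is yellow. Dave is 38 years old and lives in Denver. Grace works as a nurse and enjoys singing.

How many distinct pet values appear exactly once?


Unique pet values: 3

3


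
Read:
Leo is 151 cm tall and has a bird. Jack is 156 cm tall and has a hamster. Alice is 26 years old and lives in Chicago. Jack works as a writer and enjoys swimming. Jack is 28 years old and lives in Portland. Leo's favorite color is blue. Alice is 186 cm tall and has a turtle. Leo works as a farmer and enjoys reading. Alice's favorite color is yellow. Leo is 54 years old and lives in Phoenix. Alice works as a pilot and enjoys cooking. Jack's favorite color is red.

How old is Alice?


Alice is 26 years old

26


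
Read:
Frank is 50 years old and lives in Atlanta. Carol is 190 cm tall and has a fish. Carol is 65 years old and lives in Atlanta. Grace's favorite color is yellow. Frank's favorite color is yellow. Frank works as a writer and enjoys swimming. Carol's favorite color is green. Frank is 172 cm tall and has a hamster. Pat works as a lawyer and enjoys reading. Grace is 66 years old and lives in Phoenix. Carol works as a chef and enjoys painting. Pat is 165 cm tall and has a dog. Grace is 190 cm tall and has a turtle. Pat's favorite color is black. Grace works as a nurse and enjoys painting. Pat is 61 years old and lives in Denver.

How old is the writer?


The writer is Frank, age 50

50


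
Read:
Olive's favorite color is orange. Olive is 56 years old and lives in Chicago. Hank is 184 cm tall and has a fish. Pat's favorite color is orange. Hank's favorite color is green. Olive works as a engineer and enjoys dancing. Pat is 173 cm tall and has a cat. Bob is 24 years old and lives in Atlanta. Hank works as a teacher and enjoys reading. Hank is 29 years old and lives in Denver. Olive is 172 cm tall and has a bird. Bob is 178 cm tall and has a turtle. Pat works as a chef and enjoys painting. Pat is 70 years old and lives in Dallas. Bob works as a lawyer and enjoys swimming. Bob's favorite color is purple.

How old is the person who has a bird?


Person with bird is Olive, age 56

56


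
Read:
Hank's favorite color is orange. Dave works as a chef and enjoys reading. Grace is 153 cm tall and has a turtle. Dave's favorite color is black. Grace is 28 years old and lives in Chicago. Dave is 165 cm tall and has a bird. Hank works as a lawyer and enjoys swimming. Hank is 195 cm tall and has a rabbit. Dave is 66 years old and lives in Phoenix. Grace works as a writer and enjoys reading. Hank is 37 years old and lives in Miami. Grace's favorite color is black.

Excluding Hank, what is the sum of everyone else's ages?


Sum (excluding Hank): 94

94


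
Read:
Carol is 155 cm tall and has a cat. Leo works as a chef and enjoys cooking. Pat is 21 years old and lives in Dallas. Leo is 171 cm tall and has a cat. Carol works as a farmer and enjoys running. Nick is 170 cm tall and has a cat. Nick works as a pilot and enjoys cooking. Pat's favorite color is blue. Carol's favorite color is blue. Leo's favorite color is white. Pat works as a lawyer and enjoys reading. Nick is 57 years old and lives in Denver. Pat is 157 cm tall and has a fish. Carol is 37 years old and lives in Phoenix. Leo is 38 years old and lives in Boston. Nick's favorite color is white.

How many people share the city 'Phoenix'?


Count: 1

1


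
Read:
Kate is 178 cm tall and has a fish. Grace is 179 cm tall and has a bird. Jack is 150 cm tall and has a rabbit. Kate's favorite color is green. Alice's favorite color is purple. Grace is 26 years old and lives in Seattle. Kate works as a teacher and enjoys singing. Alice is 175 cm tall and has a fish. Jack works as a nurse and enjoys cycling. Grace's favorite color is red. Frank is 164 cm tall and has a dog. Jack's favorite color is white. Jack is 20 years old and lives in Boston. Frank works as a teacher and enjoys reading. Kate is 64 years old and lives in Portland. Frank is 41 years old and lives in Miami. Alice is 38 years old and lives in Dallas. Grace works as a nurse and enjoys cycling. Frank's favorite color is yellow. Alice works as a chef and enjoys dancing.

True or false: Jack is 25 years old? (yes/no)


Jack is actually 20. no

no


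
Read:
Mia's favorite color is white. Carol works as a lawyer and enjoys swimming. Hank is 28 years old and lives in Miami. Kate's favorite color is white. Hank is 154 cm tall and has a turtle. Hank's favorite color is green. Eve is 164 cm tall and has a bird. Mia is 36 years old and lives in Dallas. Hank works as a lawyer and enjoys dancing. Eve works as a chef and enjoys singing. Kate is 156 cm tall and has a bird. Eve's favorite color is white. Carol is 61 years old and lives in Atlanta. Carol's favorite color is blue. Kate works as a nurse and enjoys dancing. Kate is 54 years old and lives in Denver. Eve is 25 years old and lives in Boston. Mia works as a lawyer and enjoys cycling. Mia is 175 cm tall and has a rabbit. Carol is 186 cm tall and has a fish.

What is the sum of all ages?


36+54+28+25+61 = 204

204


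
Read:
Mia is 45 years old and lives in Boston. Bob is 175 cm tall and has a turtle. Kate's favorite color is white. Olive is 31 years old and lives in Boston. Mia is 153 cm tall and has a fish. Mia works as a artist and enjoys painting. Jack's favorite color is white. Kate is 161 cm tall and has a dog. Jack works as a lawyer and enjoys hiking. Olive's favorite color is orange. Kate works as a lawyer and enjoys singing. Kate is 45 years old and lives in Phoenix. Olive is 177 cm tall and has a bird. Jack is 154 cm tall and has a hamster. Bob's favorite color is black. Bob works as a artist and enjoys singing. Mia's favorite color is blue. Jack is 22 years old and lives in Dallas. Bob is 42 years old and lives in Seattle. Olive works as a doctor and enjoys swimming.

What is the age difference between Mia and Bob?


|45 - 42| = 3

3


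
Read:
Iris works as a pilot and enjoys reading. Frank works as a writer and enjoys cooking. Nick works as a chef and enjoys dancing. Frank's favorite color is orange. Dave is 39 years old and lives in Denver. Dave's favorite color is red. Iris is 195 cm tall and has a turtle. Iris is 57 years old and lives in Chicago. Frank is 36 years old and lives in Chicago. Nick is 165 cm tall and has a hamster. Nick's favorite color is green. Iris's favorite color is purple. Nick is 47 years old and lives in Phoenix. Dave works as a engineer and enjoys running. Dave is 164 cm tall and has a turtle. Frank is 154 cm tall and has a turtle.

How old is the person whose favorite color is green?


Person with favorite color=green is Nick, age 47

47


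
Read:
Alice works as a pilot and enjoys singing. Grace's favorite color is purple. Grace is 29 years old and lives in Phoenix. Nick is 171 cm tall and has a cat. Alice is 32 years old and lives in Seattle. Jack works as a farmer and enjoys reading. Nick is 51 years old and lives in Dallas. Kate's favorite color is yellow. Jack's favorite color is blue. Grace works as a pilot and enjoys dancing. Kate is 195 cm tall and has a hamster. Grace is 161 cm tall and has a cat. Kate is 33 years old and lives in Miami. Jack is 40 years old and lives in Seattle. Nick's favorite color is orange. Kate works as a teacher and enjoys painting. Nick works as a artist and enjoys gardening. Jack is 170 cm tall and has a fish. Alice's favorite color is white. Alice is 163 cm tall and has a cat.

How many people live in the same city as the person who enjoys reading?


Person with hobby reading is Jack, city Seattle. Count = 2

2


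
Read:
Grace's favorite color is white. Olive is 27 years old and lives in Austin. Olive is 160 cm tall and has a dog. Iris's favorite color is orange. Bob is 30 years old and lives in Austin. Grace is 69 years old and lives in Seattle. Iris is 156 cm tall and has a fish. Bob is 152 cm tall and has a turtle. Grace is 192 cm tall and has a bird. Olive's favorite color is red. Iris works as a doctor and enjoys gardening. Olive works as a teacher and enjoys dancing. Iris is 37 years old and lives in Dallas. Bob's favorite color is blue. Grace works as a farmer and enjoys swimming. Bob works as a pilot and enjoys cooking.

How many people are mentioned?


People: Grace, Olive, Iris, Bob. Count = 4

4


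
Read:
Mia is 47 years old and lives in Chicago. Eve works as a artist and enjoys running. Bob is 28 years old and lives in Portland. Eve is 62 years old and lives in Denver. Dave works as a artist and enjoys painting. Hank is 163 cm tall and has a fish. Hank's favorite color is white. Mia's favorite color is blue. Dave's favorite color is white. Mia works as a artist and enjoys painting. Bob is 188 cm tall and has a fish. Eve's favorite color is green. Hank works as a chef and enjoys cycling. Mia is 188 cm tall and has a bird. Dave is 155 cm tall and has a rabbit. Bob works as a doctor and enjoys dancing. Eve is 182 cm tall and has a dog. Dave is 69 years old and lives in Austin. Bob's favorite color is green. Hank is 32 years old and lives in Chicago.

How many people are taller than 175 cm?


Taller than 175: 3

3


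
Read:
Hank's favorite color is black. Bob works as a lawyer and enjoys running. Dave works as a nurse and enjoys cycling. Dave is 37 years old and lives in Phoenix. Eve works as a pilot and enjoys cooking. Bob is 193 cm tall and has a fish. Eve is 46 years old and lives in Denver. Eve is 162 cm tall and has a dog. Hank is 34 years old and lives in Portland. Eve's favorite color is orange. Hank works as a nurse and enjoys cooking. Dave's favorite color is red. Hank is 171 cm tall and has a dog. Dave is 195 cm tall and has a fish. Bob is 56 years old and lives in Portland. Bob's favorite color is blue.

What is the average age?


Sum=173, n=4, avg=43.25

43.25


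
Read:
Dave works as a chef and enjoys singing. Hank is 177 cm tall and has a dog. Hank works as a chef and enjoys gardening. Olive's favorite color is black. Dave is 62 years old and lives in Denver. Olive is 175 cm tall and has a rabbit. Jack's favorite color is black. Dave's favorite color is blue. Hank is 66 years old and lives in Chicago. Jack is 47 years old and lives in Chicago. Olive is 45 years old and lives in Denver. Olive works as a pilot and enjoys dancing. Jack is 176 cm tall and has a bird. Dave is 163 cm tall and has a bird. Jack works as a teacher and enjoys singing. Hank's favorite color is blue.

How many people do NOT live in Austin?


Not in Austin: 4

4


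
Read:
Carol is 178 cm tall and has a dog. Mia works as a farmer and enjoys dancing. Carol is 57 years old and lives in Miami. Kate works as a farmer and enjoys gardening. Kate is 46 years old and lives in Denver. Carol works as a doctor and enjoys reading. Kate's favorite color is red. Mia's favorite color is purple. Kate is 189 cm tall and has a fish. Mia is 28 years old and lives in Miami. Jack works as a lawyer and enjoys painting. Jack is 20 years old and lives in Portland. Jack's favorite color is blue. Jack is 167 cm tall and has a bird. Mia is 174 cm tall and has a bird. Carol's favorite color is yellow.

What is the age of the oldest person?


Oldest: Carol at 57

57


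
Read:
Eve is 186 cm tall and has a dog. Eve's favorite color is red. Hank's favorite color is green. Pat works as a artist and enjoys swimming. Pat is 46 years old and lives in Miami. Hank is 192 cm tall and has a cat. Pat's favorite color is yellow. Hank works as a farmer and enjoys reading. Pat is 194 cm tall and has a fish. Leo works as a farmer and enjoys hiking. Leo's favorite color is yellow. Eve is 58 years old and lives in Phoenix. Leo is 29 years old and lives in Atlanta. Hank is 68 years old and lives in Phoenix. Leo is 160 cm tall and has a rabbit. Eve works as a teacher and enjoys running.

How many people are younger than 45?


Filter: 1

1


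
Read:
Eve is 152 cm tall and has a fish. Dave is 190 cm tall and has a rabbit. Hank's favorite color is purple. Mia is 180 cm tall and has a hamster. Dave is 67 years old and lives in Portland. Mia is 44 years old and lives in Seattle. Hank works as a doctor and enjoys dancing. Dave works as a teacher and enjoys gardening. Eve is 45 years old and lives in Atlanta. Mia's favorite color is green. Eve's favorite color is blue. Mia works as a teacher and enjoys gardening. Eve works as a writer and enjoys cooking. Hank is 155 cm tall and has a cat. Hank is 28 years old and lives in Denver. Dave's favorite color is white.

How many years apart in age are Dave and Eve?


67 vs 45, diff = 22

22


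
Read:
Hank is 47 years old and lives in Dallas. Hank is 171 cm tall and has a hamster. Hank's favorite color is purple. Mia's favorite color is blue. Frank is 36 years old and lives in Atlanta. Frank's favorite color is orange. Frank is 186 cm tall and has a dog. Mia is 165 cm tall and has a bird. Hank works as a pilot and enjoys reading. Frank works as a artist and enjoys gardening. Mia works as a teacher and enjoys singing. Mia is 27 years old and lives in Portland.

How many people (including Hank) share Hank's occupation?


Hank is a pilot. Count = 1

1


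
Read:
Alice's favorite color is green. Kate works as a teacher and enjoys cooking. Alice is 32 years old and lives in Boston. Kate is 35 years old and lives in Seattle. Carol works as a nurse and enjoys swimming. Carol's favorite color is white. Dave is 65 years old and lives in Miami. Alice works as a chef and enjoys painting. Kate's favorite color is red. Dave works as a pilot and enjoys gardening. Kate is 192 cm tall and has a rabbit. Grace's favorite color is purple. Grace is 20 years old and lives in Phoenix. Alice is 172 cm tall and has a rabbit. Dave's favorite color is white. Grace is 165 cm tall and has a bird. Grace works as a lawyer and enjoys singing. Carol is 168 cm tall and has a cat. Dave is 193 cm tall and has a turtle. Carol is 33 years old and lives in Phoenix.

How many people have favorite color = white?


Count: 2

2


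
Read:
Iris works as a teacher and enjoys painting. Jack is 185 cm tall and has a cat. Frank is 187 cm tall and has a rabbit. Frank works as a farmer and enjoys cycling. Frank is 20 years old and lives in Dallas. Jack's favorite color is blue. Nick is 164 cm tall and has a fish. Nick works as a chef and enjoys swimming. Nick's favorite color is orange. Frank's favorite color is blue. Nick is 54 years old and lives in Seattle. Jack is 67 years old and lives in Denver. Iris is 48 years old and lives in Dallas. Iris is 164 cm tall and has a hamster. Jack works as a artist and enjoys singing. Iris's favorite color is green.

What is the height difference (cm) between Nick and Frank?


|164 - 187| = 23

23


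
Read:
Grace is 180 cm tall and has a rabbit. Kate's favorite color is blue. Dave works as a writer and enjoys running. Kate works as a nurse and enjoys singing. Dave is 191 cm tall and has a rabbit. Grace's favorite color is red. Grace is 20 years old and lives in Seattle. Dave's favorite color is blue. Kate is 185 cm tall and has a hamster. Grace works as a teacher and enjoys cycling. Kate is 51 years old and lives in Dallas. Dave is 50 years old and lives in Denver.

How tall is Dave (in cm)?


Dave is 191 cm tall

191


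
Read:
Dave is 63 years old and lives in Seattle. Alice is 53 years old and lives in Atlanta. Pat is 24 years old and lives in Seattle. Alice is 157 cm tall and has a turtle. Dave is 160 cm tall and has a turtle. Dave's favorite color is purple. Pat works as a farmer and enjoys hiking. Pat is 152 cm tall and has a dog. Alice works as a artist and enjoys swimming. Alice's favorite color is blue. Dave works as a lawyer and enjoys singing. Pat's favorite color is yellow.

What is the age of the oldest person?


Oldest: Dave at 63

63


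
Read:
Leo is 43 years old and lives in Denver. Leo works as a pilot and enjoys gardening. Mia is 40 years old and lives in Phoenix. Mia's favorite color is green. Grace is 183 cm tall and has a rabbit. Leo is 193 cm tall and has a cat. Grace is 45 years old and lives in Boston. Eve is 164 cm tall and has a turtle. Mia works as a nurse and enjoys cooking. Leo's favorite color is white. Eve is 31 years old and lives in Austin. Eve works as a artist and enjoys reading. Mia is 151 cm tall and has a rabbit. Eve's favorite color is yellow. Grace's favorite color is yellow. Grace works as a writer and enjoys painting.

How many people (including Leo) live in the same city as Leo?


Leo lives in Denver. Count = 1

1


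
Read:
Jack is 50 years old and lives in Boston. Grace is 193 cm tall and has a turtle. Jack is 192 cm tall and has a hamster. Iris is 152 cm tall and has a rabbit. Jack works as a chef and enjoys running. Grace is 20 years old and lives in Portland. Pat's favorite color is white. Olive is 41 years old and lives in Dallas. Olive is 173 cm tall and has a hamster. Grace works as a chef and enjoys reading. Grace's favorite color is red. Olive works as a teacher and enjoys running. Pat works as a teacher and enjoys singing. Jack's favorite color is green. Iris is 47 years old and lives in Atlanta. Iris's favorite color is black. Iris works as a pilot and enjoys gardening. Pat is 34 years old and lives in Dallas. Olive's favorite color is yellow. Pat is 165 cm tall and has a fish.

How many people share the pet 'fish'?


Count: 1

1


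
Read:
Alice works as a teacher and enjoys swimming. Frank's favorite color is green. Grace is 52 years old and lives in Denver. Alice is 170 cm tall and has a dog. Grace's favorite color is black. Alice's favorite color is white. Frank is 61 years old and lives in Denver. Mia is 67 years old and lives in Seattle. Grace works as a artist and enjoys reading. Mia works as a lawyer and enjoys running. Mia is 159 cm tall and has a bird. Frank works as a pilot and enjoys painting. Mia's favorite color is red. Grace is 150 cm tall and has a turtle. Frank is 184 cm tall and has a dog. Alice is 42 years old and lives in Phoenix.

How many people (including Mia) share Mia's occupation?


Mia is a lawyer. Count = 1

1


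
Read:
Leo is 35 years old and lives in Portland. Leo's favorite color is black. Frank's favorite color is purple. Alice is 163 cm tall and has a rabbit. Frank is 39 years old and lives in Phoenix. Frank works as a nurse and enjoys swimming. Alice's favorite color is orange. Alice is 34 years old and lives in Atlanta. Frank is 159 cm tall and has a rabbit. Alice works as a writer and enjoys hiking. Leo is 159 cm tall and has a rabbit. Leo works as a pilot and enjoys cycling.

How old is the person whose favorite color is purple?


Person with favorite color=purple is Frank, age 39

39


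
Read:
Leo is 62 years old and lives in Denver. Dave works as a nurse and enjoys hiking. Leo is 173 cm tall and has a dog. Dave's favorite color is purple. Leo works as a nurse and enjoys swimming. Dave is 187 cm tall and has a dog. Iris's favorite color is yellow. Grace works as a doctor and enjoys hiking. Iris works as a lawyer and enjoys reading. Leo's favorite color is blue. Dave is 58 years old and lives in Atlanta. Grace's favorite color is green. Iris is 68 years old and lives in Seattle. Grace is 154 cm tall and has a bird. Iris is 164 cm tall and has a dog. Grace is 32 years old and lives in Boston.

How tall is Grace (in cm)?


Grace is 154 cm tall

154


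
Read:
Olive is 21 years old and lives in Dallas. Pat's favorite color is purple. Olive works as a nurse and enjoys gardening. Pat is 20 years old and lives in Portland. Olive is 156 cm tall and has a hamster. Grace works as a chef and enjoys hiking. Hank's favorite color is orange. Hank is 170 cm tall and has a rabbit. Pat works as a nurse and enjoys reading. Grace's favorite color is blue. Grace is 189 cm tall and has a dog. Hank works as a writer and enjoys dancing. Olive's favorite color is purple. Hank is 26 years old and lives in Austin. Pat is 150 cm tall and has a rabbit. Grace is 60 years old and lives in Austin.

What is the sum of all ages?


60+21+26+20 = 127

127


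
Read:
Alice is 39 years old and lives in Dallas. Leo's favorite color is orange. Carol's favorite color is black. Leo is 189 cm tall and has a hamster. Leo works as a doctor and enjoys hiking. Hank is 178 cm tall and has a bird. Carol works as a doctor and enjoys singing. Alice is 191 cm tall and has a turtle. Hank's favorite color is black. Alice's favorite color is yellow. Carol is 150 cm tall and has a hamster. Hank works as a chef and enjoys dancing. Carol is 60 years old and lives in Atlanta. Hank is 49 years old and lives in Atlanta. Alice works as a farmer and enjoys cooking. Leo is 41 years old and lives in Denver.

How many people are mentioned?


People: Leo, Carol, Hank, Alice. Count = 4

4


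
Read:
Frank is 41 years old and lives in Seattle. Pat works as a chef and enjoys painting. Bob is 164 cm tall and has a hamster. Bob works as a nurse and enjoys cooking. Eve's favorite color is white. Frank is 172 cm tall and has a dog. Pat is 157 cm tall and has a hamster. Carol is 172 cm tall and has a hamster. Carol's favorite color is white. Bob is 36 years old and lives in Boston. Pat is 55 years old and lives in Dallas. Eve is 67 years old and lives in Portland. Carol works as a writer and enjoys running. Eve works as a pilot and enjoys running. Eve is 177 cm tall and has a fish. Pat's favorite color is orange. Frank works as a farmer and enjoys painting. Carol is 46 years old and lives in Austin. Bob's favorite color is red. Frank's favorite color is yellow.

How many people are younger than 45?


Filter: 2

2


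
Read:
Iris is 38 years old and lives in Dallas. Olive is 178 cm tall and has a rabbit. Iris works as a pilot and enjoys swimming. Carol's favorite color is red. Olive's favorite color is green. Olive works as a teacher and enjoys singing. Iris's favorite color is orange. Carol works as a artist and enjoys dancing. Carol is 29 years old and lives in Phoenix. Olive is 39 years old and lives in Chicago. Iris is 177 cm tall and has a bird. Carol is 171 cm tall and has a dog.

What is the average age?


Sum=106, n=3, avg=35.33

35.33


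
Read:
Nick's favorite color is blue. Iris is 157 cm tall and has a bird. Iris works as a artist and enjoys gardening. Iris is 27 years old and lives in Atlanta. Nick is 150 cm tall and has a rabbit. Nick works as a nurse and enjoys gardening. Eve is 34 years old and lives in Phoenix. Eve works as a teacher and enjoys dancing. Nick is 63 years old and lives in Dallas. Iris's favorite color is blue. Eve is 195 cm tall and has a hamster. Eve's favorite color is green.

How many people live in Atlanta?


Count in Atlanta: 1

1


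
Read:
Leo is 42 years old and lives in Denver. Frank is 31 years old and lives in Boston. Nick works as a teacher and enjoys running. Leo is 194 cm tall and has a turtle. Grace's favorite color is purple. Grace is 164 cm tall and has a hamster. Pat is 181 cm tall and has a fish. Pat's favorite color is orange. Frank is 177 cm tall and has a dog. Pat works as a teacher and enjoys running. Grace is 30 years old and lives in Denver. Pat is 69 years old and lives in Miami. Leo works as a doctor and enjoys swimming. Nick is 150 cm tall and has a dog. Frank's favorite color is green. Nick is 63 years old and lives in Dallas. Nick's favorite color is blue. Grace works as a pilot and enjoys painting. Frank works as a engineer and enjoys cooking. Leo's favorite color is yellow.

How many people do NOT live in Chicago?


Not in Chicago: 5

5


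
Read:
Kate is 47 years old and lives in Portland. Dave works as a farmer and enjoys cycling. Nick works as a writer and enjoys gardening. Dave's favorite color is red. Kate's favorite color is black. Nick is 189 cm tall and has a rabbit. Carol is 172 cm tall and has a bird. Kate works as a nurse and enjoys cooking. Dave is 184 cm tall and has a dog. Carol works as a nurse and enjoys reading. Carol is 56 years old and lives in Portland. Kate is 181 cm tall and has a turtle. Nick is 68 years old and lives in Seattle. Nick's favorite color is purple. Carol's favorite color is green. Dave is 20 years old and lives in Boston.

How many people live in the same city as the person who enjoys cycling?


Person with hobby cycling is Dave, city Boston. Count = 1

1


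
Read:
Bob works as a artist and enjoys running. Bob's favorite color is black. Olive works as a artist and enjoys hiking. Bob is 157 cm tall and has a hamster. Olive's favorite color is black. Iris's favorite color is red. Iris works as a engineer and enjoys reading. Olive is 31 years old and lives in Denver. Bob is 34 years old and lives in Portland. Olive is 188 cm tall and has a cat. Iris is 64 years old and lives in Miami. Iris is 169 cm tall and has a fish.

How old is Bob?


Bob is 34 years old

34


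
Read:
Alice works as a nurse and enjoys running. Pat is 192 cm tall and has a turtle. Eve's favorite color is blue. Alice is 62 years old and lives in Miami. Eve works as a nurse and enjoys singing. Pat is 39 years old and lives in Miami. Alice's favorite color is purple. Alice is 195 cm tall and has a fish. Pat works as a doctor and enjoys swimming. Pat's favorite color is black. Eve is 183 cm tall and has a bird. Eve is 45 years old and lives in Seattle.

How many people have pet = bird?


Count: 1

1


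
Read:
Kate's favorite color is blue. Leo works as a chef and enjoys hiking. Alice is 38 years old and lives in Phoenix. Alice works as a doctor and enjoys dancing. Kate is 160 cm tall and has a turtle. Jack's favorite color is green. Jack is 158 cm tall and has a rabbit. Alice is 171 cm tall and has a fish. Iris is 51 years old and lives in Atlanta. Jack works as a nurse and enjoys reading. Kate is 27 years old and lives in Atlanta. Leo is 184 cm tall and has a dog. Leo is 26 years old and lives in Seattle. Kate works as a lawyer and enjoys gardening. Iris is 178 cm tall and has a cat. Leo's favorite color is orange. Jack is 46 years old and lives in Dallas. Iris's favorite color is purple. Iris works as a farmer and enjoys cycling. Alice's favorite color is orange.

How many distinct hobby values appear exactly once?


Unique hobby values: 5

5


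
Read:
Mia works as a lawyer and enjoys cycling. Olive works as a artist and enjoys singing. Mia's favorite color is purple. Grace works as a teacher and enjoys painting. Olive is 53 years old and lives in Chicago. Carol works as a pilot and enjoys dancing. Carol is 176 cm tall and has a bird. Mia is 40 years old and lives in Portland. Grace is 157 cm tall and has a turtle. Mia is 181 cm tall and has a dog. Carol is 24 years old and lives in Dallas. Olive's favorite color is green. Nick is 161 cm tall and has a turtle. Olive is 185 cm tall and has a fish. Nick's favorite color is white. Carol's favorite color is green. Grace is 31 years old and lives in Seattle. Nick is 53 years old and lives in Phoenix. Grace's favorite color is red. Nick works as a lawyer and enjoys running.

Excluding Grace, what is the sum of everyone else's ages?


Sum (excluding Grace): 170

170


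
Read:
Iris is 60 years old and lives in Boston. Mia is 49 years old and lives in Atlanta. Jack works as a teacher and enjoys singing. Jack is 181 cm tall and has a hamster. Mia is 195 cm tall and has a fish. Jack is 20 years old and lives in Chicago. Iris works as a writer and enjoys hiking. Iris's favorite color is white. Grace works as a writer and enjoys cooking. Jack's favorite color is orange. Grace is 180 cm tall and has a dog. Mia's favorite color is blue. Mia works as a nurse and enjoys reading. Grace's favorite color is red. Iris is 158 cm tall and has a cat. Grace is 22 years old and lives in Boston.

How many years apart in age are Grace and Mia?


22 vs 49, diff = 27

27


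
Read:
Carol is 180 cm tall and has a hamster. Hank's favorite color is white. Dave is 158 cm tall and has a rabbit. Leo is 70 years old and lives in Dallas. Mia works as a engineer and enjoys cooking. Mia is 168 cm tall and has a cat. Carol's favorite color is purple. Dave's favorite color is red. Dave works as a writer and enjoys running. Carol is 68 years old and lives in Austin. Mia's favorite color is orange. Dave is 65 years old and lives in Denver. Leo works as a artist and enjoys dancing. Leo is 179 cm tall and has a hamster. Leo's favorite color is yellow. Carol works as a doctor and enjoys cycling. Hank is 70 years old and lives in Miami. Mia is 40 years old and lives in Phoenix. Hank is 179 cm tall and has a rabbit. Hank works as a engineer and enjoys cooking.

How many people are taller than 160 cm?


Taller than 160: 4

4


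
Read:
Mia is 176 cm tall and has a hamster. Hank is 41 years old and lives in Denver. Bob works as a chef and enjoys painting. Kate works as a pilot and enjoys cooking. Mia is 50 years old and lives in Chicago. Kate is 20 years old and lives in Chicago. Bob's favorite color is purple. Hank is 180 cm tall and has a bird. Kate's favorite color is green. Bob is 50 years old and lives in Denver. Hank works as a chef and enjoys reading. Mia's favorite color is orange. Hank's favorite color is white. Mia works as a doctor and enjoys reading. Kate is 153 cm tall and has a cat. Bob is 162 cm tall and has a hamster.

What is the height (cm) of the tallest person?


Tallest: Hank at 180 cm

180


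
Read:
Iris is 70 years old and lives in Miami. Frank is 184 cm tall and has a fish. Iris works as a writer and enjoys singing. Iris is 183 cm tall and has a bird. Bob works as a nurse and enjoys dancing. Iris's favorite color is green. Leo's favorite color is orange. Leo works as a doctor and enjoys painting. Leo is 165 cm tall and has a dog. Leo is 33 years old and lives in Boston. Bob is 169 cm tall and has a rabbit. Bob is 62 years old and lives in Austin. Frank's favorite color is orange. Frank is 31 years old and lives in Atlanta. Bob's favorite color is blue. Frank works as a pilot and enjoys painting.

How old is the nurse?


The nurse is Bob, age 62

62


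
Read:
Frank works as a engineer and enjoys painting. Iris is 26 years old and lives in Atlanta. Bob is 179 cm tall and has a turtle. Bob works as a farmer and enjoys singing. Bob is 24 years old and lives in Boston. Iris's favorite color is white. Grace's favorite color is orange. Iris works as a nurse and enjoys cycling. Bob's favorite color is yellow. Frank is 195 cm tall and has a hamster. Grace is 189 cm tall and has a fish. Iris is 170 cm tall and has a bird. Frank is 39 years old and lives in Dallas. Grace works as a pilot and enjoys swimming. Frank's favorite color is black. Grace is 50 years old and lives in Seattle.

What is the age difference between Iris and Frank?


|26 - 39| = 13

13


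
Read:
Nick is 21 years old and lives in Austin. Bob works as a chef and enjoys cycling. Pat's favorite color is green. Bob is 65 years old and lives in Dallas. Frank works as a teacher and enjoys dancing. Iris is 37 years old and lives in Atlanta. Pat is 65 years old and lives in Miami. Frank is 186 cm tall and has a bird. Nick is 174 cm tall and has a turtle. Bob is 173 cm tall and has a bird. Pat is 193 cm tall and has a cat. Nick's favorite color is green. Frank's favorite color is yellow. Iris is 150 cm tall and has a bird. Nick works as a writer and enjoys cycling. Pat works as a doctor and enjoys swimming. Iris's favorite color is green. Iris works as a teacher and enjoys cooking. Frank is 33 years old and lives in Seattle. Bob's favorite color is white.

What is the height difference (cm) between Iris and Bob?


|150 - 173| = 23

23


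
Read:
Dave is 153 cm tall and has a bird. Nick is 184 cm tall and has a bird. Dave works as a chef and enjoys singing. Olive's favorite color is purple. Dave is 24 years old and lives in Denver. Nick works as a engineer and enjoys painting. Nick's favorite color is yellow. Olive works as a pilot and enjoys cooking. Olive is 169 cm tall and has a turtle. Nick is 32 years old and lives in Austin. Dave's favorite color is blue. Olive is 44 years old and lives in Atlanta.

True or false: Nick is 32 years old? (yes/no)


Nick is actually 32. yes

yes


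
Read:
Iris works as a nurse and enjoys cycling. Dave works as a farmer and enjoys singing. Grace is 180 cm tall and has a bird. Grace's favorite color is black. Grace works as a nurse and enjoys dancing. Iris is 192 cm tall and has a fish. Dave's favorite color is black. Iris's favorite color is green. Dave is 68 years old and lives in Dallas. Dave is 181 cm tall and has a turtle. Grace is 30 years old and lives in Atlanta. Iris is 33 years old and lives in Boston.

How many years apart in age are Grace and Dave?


30 vs 68, diff = 38

38


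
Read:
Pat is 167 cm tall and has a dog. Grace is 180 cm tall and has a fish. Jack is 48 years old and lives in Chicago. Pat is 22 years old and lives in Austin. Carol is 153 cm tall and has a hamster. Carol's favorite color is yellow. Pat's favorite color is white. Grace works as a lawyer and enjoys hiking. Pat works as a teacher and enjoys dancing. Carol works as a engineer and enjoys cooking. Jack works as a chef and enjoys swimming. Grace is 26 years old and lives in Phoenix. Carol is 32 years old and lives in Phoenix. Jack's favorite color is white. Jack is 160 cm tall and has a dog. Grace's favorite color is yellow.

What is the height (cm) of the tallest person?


Tallest: Grace at 180 cm

180
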